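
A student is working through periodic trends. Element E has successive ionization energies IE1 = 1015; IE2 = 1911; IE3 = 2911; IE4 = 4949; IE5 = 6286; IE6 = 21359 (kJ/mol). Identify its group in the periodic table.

Group 15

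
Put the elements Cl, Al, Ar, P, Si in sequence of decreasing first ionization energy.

Ar > Cl > P > Si > Al

First ionization energy rises across a period (greater Z_eff holds electrons more tightly) and falls down a group (valence electrons are farther from the nucleus).
All lie in period 3, so first ionization energy increases left to right.
So from highest to lowest: Ar > Cl > P > Si > Al.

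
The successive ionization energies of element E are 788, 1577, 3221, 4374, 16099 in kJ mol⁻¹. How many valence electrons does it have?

Look for the largest jump between consecutive ionization energies: IE5/IE4 ≈ 3.7, far larger than any earlier ratio.
That jump marks the point where a core electron is being removed. So the atom has 4 valence electrons.

4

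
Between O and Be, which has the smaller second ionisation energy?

The second ionization energy removes an electron from the +1 ion. For each element: O⁺ still has 5 valence electrons; Be⁺ still has 1 valence electron.
All are still removing valence electrons, so compare the +1 ions as you would atoms: IE_2 generally rises across a period (higher Z_eff) and falls down a group (larger shell), subject to the usual subshell exceptions.
Valence configurations: O⁺ [He]2s²2p³, Be⁺ [He]2s¹.
The numbers (kJ/mol): O 3388, Be 1757.
Putting it together, IE_2: Be < O.

Be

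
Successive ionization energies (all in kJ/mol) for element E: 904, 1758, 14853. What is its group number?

Group 2

Look for the largest jump between consecutive ionization energies: IE3/IE2 ≈ 8.4, far larger than any earlier ratio.
That jump marks the point where a core electron is being removed. So the atom has 2 valence electrons.
A main-group element with 2 valence electrons is in group 2.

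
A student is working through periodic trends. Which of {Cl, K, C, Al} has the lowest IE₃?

The third ionization energy removes an electron from the +2 ion. For each element: Cl²⁺ still has 5 valence electrons; K²⁺ is already 1 electron into the core; C²⁺ still has 2 valence electrons; Al²⁺ still has 1 valence electron.
Usually core removal costs more than valence removal, but here the competition is close: a tightly held n=2 valence electron can cost more to remove than an n=3 core electron, so the actual values have to decide it.
Valence configurations: Cl²⁺ [Ne]3s²3p³, C²⁺ [He]2s², Al²⁺ [Ne]3s¹.
Approximate IE_3 values (kJ/mol): Cl 3822, K 4420, C 4620, Al 2745.
Overall IE_3 order: Al < Cl < K < C.

Al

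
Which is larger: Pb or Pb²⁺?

Pb

Forming Pb²⁺ removes 2 electrons from Pb. Fewer electrons for the same nuclear charge means less shielding and a higher Z_eff on the remaining electrons.
A cation is smaller than its parent atom: Pb²⁺ < Pb.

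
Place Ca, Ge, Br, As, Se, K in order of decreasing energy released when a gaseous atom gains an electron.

Electron affinity generally becomes more exothermic across a period toward the halogens and less exothermic down a group.
All lie in period 4; the across-period trend (electron affinity increases left to right) applies, with the exception below.
Note the exception: K has a higher electron affinity than Ca, contrary to the simple trend — adding an electron to Ca (ns²) has to open a new, higher-energy np subshell, which is unfavourable.
Note the exception: Ge has a higher electron affinity than As, contrary to the simple trend — adding an electron to As's half-filled 4p³ is unfavourable, so Ge (4p²) has the more exothermic EA.
Approximate values (kJ/mol): K 48, Ca 2, Ge 119, As 78, Se 195, Br 325.
So from highest to lowest: Br > Se > Ge > As > K > Ca.

Br, Se, Ge, As, K, Ca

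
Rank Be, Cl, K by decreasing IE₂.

K, Cl, Be

IE_2 is the cost of taking one more electron from the +1 cation: Be⁺ still has 1 valence electron; Cl⁺ still has 6 valence electrons; K⁺ is the bare [Ar] core.
Breaking into a closed-shell core is much more expensive than removing a leftover valence electron — K has the largest IE_2 here.
Valence configurations: Be⁺ [He]2s¹, Cl⁺ [Ne]3s²3p⁴.
Approximate IE_2 values (kJ/mol): Be 1757, Cl 2298, K 3052.
Hence IE_2: Be < Cl < K.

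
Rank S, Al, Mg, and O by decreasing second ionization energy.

After 1 electron has been removed, what remains? S⁺ still has 5 valence electrons; Al⁺ still has 2 valence electrons; Mg⁺ still has 1 valence electron; O⁺ still has 5 valence electrons.
All are still removing valence electrons, so compare the +1 ions as you would atoms: IE_2 generally rises across a period (higher Z_eff) and falls down a group (larger shell), subject to the usual subshell exceptions.
Valence configurations: S⁺ [Ne]3s²3p³, Al⁺ [Ne]3s², Mg⁺ [Ne]3s¹, O⁺ [He]2s²2p³.
Approximate IE_2 values (kJ/mol): S 2252, Al 1817, Mg 1451, O 3388.
So the second ionization energies run Mg < Al < S < O.

O > S > Al > Mg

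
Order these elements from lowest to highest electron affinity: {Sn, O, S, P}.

P < Sn < O < S

O is in period 2, group 16; P is in period 3, group 15; S is in period 3, group 16; Sn is in period 5, group 14.
EA tends to increase across a period and decrease down a group, though the pattern is less regular than for IE or radius.
Neither a single period nor a single group — weigh both effects.
Sn > P: this pair runs against the simple trend — see the exception note.
O > Sn: both effects reinforce here, so O is clearly the higher of the two.
S > O: this pair runs against the simple trend — see the exception note.
Note the exception: Sn has a higher electron affinity than P, contrary to the simple trend — adding an electron to P's half-filled np³ subshell costs electron-pairing energy.
Note the exception: S has a higher electron affinity than O, contrary to the simple trend — the compact 2p subshell of O repels the added electron more than S's larger 3p does.
Tabulated electron affinity (kJ/mol): O 141, P 72, S 200, Sn 107.
So from lowest to highest: P < Sn < O < S.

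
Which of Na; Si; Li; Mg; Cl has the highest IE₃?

Consider each +2 ion: Na²⁺ is already 1 electron into the core; Si²⁺ still has 2 valence electrons; Li²⁺ is already 1 electron into the core; Mg²⁺ is the bare [Ne] core; Cl²⁺ still has 5 valence electrons.
Breaking into a closed-shell core is much more expensive than removing a leftover valence electron — Na, Mg and Li have the largest IE_3 here.
Valence configurations: Si²⁺ [Ne]3s², Cl²⁺ [Ne]3s²3p³.
The numbers (kJ/mol): Na 6910, Si 3232, Li 11815, Mg 7733, Cl 3822.
Putting it together, IE_3: Si < Cl < Na < Mg < Li.

Li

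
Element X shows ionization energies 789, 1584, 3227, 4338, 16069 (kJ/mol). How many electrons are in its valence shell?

4

Look for the largest jump between consecutive ionization energies: IE5/IE4 ≈ 3.7, far larger than any earlier ratio.
That jump marks the point where a core electron is being removed. So the atom has 4 valence electrons.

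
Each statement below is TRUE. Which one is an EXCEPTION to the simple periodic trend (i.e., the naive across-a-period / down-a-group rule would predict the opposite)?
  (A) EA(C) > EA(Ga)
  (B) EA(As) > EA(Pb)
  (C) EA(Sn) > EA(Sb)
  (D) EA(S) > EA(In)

(C)

The general trend: electron affinity increases across a period and decreases down a group.
(A) C (period 2, group 14) vs Ga (period 4, group 13): the stated order agrees with the simple trend.
(B) As (period 4, group 15) vs Pb (period 6, group 14): the stated order agrees with the simple trend.
(C) Sn (period 5, group 14) vs Sb (period 5, group 15): the stated order contradicts the simple trend.
(D) S (period 3, group 16) vs In (period 5, group 13): the stated order agrees with the simple trend.
The exception is (C): adding an electron to Sb's half-filled 5p³ is unfavourable, so Sn has the more exothermic EA.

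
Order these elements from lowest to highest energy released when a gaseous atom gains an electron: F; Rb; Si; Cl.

Rb < Si < F < Cl

F is in period 2, group 17; Si is in period 3, group 14; Cl is in period 3, group 17; Rb is in period 5, group 1.
Adding an electron releases more energy for atoms nearer the top right (short of the noble gases).
Neither a single period nor a single group — weigh both effects.
Si > Rb: both effects reinforce here, so Si is clearly the higher of the two.
F > Si: relative to Si, both the across-period and down-group shifts push F's electron affinity up.
Cl > F: this pair runs against the simple trend — see the exception note.
Note the exception: Cl has a higher electron affinity than F, contrary to the simple trend — F's small 2p subshell makes the incoming electron feel strong e⁻–e⁻ repulsion, so Cl actually releases more energy on gaining an electron.
Approximate values (kJ/mol): F 328, Si 134, Cl 349, Rb 47.
So from lowest to highest: Rb < Si < F < Cl.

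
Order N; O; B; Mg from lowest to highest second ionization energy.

After 1 electron has been removed, what remains? N⁺ still has 4 valence electrons; O⁺ still has 5 valence electrons; B⁺ still has 2 valence electrons; Mg⁺ still has 1 valence electron.
All are still removing valence electrons, so compare the +1 ions as you would atoms: IE_2 generally rises across a period (higher Z_eff) and falls down a group (larger shell), subject to the usual subshell exceptions.
Valence configurations: N⁺ [He]2s²2p², O⁺ [He]2s²2p³, B⁺ [He]2s², Mg⁺ [Ne]3s¹.
Approximate IE_2 values (kJ/mol): N 2856, O 3388, B 2427, Mg 1451.
Hence IE_2: Mg < B < N < O.

Mg < B < N < O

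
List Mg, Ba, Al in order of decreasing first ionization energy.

Mg > Al > Ba

Mg is in period 3, group 2; Al is in period 3, group 13; Ba is in period 6, group 2.
First ionization energy rises across a period (greater Z_eff holds electrons more tightly) and falls down a group (valence electrons are farther from the nucleus).
These span different periods and groups, so the two trends combine.
Al > Ba: relative to Ba, both the across-period and down-group shifts push Al's first ionization energy up.
Mg > Al: this pair runs against the simple trend — see the exception note.
Note the exception: Mg has a higher first ionization energy than Al, contrary to the simple trend — Al's single 3p electron is easier to remove than one from Mg's filled 3s².
Approximate values (kJ/mol): Mg 738, Al 578, Ba 503.
So from highest to lowest: Mg > Al > Ba.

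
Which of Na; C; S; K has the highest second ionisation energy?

Consider each +1 ion: Na⁺ is the bare [Ne] core; C⁺ still has 3 valence electrons; S⁺ still has 5 valence electrons; K⁺ is the bare [Ar] core.
Core electrons are held far more tightly than valence electrons, so K and Na top the IE_2 order.
Valence configurations: C⁺ [He]2s²2p¹, S⁺ [Ne]3s²3p³.
Tabulated IE_2 (kJ/mol): Na 4562, C 2353, S 2252, K 3052.
Overall IE_2 order: S < C < K < Na.

Na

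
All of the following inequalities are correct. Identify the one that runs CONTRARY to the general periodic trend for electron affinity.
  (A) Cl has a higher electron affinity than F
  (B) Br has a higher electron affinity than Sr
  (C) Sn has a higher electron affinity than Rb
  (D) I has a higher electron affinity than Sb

The general trend: electron affinity increases across a period and decreases down a group.
(A) Cl (period 3, group 17) vs F (period 2, group 17): the stated order contradicts the simple trend.
(B) Br (period 4, group 17) vs Sr (period 5, group 2): the stated order agrees with the simple trend.
(C) Sn (period 5, group 14) vs Rb (period 5, group 1): the stated order agrees with the simple trend.
(D) I (period 5, group 17) vs Sb (period 5, group 15): the stated order agrees with the simple trend.
The exception is (A): F's small 2p subshell makes the incoming electron feel strong e⁻–e⁻ repulsion, so Cl actually releases more energy on gaining an electron.

(A)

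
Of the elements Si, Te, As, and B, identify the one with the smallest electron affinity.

B

B is in period 2, group 13; Si is in period 3, group 14; As is in period 4, group 15; Te is in period 5, group 16.
Adding an electron releases more energy for atoms nearer the top right (short of the noble gases).
A diagonal step moves right (one effect) and down (the opposite effect) at once.
As > B: period and group pull opposite ways; the across-period shift dominates (78 vs 27 kJ/mol).
Si > As: the two effects oppose for this pair; the down-group effect wins (134 vs 78 kJ/mol).
Te > Si: period and group pull opposite ways; the across-period shift dominates (190 vs 134 kJ/mol).
For reference (kJ/mol): B 27, Si 134, As 78, Te 190.
The smallest electron affinity among these belongs to B.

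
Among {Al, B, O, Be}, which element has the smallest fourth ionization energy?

IE_4 is the cost of taking one more electron from the +3 cation: Al³⁺ is the bare [Ne] core; B³⁺ is the bare [He] core; O³⁺ still has 3 valence electrons; Be³⁺ is already 1 electron into the core.
Core electrons are held far more tightly than valence electrons, so Al, Be and B top the IE_4 order.
Approximate IE_4 values (kJ/mol): Al 11577, B 25026, O 7469, Be 21007.
Putting it together, IE_4: O < Al < Be < B.

O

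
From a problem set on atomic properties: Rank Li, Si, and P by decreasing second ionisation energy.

Li, P, Si

Consider each +1 ion: Li⁺ is the bare [He] core; Si⁺ still has 3 valence electrons; P⁺ still has 4 valence electrons.
Core electrons are held far more tightly than valence electrons, so Li tops the IE_2 order.
Valence configurations: Si⁺ [Ne]3s²3p¹, P⁺ [Ne]3s²3p².
Approximate IE_2 values (kJ/mol): Li 7298, Si 1577, P 1907.
Putting it together, IE_2: Si < P < Li.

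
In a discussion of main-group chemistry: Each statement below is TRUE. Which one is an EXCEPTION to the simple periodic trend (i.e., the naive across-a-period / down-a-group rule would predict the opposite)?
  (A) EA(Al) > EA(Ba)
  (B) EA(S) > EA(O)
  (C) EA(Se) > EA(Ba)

The general trend: electron affinity increases across a period and decreases down a group.
(A) Al (period 3, group 13) vs Ba (period 6, group 2): the stated order agrees with the simple trend.
(B) S (period 3, group 16) vs O (period 2, group 16): the stated order contradicts the simple trend.
(C) Se (period 4, group 16) vs Ba (period 6, group 2): the stated order agrees with the simple trend.
The exception is (B): the compact 2p subshell of O repels the added electron more than S's larger 3p does.

(B)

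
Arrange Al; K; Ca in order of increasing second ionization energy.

Ca < Al < K

IE_2 is the cost of taking one more electron from the +1 cation: Al⁺ still has 2 valence electrons; K⁺ is the bare [Ar] core; Ca⁺ still has 1 valence electron.
Pulling an electron out of a noble-gas core costs far more than removing a remaining valence electron, so K sits at the high end of IE_2.
Valence configurations: Al⁺ [Ne]3s², Ca⁺ [Ar]4s¹.
Tabulated IE_2 (kJ/mol): Al 1817, K 3052, Ca 1145.
So the second ionization energies run Ca < Al < K.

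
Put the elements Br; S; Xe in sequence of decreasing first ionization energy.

S is in period 3, group 16; Br is in period 4, group 17; Xe is in period 5, group 18.
Across a period the outer electron is held more tightly (higher IE₁); down a group it sits in a higher shell, more shielded, and comes off more easily.
These sit on a diagonal, where the across-period and down-group effects partly cancel.
Br > S: the two effects oppose for this pair; the across-period effect wins (1140 vs 1000 kJ/mol).
Xe > Br: the two effects oppose for this pair; the across-period effect wins (1170 vs 1140 kJ/mol).
Tabulated first ionization energy (kJ/mol): S 1000, Br 1140, Xe 1170.
So from highest to lowest: Xe > Br > S.

Xe, Br, S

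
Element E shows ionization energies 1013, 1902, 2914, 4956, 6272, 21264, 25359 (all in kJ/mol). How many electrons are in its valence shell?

Look for the largest jump between consecutive ionization energies: IE6/IE5 ≈ 3.4, far larger than any earlier ratio.
That jump marks the point where a core electron is being removed. So the atom has 5 valence electrons.

5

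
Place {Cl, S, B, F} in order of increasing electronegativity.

B < S < Cl < F

B is in period 2, group 13; F is in period 2, group 17; S is in period 3, group 16; Cl is in period 3, group 17.
Atoms toward the upper right of the periodic table pull bonding electrons most strongly.
Here both period and group differ, so the two effects have to be weighed against each other.
S > B: period and group pull opposite ways; the across-period shift dominates (2.58 vs 2.04).
Cl > S: both are in period 3; the period trend gives Cl the larger value.
F > Cl: they share group 17; the group trend gives F the larger value.
Approximate values (Pauling): B 2.04, F 3.98, S 2.58, Cl 3.16.
So from lowest to highest: B < S < Cl < F.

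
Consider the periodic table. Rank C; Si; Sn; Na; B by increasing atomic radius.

B is in period 2, group 13; C is in period 2, group 14; Na is in period 3, group 1; Si is in period 3, group 14; Sn is in period 5, group 14.
Radius decreases left→right (rising Z_eff, same n) and increases top→bottom (higher n).
These span different periods and groups, so the two trends combine.
B > C: both are in period 2; the period trend gives B the larger value.
Si > B: the two effects oppose for this pair; the down-group effect wins (116 vs 85 pm).
Sn > Si: Sn sits below Si in group 14, so the down-group effect alone puts Sn larger.
Na > Sn: the two effects oppose for this pair; the across-period effect wins (155 vs 140 pm).
For reference (pm): B 85, C 75, Na 155, Si 116, Sn 140.
So from smallest to largest: C < B < Si < Sn < Na.

C, B, Si, Sn, Na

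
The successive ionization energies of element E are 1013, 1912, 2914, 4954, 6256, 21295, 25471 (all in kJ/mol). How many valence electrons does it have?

Look for the largest jump between consecutive ionization energies: IE6/IE5 ≈ 3.4, far larger than any earlier ratio.
That jump marks the point where a core electron is being removed. So the atom has 5 valence electrons.

5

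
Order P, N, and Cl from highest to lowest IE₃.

IE_3 is the cost of taking one more electron from the +2 cation: P²⁺ still has 3 valence electrons; N²⁺ still has 3 valence electrons; Cl²⁺ still has 5 valence electrons.
All are still removing valence electrons, so compare the +2 ions as you would atoms: IE_3 generally rises across a period (higher Z_eff) and falls down a group (larger shell), subject to the usual subshell exceptions.
Valence configurations: P²⁺ [Ne]3s²3p¹, N²⁺ [He]2s²2p¹, Cl²⁺ [Ne]3s²3p³.
Approximate IE_3 values (kJ/mol): P 2914, N 4578, Cl 3822.
So the third ionization energies run P < Cl < N.

N, Cl, P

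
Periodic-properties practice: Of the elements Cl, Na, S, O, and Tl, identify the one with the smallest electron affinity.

Electron affinity generally becomes more exothermic across a period toward the halogens and less exothermic down a group.
Here both period and group differ, so the two effects have to be weighed against each other.
Na > Tl: period and group pull opposite ways; the down-group shift dominates (53 vs 19 kJ/mol).
O > Na: both effects reinforce here, so O is clearly the higher of the two.
S > O: this pair runs against the simple trend — see the exception note.
Cl > S: both are in period 3; the period trend gives Cl the larger value.
Note the exception: S has a higher electron affinity than O, contrary to the simple trend — the compact 2p subshell of O repels the added electron more than S's larger 3p does.
Approximate values (kJ/mol): O 141, Na 53, S 200, Cl 349, Tl 19.
The smallest electron affinity among these belongs to Tl.

Tl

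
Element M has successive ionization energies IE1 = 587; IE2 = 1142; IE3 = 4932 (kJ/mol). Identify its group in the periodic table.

Group 2

Look for the largest jump between consecutive ionization energies: IE3/IE2 ≈ 4.3, far larger than any earlier ratio.
That jump marks the point where a core electron is being removed. So the atom has 2 valence electrons.
A main-group element with 2 valence electrons is in group 2.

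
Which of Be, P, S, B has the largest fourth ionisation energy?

The fourth ionization energy removes an electron from the +3 ion. For each element: Be³⁺ is already 1 electron into the core; P³⁺ still has 2 valence electrons; S³⁺ still has 3 valence electrons; B³⁺ is the bare [He] core.
Breaking into a closed-shell core is much more expensive than removing a leftover valence electron — Be and B have the largest IE_4 here.
Valence configurations: P³⁺ [Ne]3s², S³⁺ [Ne]3s²3p¹.
S³⁺ loses a lone 3p electron whereas P³⁺ must break into a filled 3s² pair, so IE_4(P) > IE_4(S) even though S has the higher nuclear charge.
The numbers (kJ/mol): Be 21007, P 4964, S 4556, B 25026.
So the fourth ionization energies run S < P < Be < B.

B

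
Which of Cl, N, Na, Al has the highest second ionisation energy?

After 1 electron has been removed, what remains? Cl⁺ still has 6 valence electrons; N⁺ still has 4 valence electrons; Na⁺ is the bare [Ne] core; Al⁺ still has 2 valence electrons.
Core electrons are held far more tightly than valence electrons, so Na tops the IE_2 order.
Valence configurations: Cl⁺ [Ne]3s²3p⁴, N⁺ [He]2s²2p², Al⁺ [Ne]3s².
Approximate IE_2 values (kJ/mol): Cl 2298, N 2856, Na 4562, Al 1817.
So the second ionization energies run Al < Cl < N < Na.

Na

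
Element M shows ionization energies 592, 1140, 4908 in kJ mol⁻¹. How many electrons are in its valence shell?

2

Look for the largest jump between consecutive ionization energies: IE3/IE2 ≈ 4.3, far larger than any earlier ratio.
That jump marks the point where a core electron is being removed. So the atom has 2 valence electrons.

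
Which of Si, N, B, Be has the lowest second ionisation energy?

Consider each +1 ion: Si⁺ still has 3 valence electrons; N⁺ still has 4 valence electrons; B⁺ still has 2 valence electrons; Be⁺ still has 1 valence electron.
All are still removing valence electrons, so compare the +1 ions as you would atoms: IE_2 generally rises across a period (higher Z_eff) and falls down a group (larger shell), subject to the usual subshell exceptions.
Valence configurations: Si⁺ [Ne]3s²3p¹, N⁺ [He]2s²2p², B⁺ [He]2s², Be⁺ [He]2s¹.
The numbers (kJ/mol): Si 1577, N 2856, B 2427, Be 1757.
Hence IE_2: Si < Be < B < N.

Si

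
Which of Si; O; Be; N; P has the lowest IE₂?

Si

After 1 electron has been removed, what remains? Si⁺ still has 3 valence electrons; O⁺ still has 5 valence electrons; Be⁺ still has 1 valence electron; N⁺ still has 4 valence electrons; P⁺ still has 4 valence electrons.
All are still removing valence electrons, so compare the +1 ions as you would atoms: IE_2 generally rises across a period (higher Z_eff) and falls down a group (larger shell), subject to the usual subshell exceptions.
Valence configurations: Si⁺ [Ne]3s²3p¹, O⁺ [He]2s²2p³, Be⁺ [He]2s¹, N⁺ [He]2s²2p², P⁺ [Ne]3s²3p².
Tabulated IE_2 (kJ/mol): Si 1577, O 3388, Be 1757, N 2856, P 1907.
Overall IE_2 order: Si < Be < P < N < O.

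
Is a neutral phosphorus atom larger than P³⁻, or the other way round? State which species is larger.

P³⁻

Forming P³⁻ adds 3 electrons to P. More electron–electron repulsion in the same shell, with unchanged nuclear charge, lets the cloud expand.
An anion is larger than its parent atom: P³⁻ > P.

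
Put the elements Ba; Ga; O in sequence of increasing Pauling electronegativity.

Ba < Ga < O

EN rises left→right (higher Z_eff, smaller atoms) and falls top→bottom (larger, more shielded atoms).
Neither a single period nor a single group — weigh both effects.
Ga > Ba: both effects reinforce here, so Ga is clearly the higher of the two.
O > Ga: both effects reinforce here, so O is clearly the higher of the two.
Approximate values (Pauling): O 3.44, Ga 1.81, Ba 0.89.
So from lowest to highest: Ba < Ga < O.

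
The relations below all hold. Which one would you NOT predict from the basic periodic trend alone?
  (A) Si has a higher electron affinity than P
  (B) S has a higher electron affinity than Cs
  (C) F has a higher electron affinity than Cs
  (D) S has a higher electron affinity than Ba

The general trend: electron affinity increases across a period and decreases down a group.
(A) Si (period 3, group 14) vs P (period 3, group 15): the stated order contradicts the simple trend.
(B) S (period 3, group 16) vs Cs (period 6, group 1): the stated order agrees with the simple trend.
(C) F (period 2, group 17) vs Cs (period 6, group 1): the stated order agrees with the simple trend.
(D) S (period 3, group 16) vs Ba (period 6, group 2): the stated order agrees with the simple trend.
The exception is (A): adding an electron to P's half-filled 3p³ is unfavourable, so Si (3p²) has the more exothermic EA.

(A)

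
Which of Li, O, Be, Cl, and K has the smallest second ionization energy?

Be

IE_2 is the cost of taking one more electron from the +1 cation: Li⁺ is the bare [He] core; O⁺ still has 5 valence electrons; Be⁺ still has 1 valence electron; Cl⁺ still has 6 valence electrons; K⁺ is the bare [Ar] core.
Usually core removal costs more than valence removal, but here the competition is close: a tightly held n=2 valence electron can cost more to remove than an n=3 core electron, so the actual values have to decide it.
Valence configurations: O⁺ [He]2s²2p³, Be⁺ [He]2s¹, Cl⁺ [Ne]3s²3p⁴.
Approximate IE_2 values (kJ/mol): Li 7298, O 3388, Be 1757, Cl 2298, K 3052.
Putting it together, IE_2: Be < Cl < K < O < Li.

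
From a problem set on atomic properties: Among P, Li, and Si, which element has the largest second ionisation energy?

After 1 electron has been removed, what remains? P⁺ still has 4 valence electrons; Li⁺ is the bare [He] core; Si⁺ still has 3 valence electrons.
Pulling an electron out of a noble-gas core costs far more than removing a remaining valence electron, so Li sits at the high end of IE_2.
Valence configurations: P⁺ [Ne]3s²3p², Si⁺ [Ne]3s²3p¹.
The numbers (kJ/mol): P 1907, Li 7298, Si 1577.
Overall IE_2 order: Si < P < Li.

Li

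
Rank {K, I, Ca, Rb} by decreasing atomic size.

Rb > K > Ca > I

Moving right in a period, electrons are added to the same shell under a stronger nuclear pull, so atoms get smaller; moving down, a new shell is opened and atoms get larger.
These span different periods and groups, so the two trends combine.
Ca > I: the two effects oppose for this pair; the across-period effect wins (171 vs 133 pm).
K > Ca: both are in period 4; the period trend gives K the larger value.
Rb > K: Rb sits below K in group 1, so the down-group effect alone puts Rb larger.
Approximate values (pm): K 196, Ca 171, Rb 210, I 133.
So from largest to smallest: Rb > K > Ca > I.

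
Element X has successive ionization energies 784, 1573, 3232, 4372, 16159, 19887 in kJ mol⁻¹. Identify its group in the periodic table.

Group 14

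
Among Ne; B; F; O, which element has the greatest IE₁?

Ne

B is in period 2, group 13; O is in period 2, group 16; F is in period 2, group 17; Ne is in period 2, group 18.
First ionization energy rises across a period (greater Z_eff holds electrons more tightly) and falls down a group (valence electrons are farther from the nucleus).
All lie in period 2, so first ionization energy increases left to right.
The greatest IE₁ among these belongs to Ne.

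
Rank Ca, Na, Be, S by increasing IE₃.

S < Ca < Na < Be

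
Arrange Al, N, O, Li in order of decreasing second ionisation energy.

Li > O > N > Al

IE_2 is the cost of taking one more electron from the +1 cation: Al⁺ still has 2 valence electrons; N⁺ still has 4 valence electrons; O⁺ still has 5 valence electrons; Li⁺ is the bare [He] core.
Pulling an electron out of a noble-gas core costs far more than removing a remaining valence electron, so Li sits at the high end of IE_2.
Valence configurations: Al⁺ [Ne]3s², N⁺ [He]2s²2p², O⁺ [He]2s²2p³.
Approximate IE_2 values (kJ/mol): Al 1817, N 2856, O 3388, Li 7298.
Putting it together, IE_2: Al < N < O < Li.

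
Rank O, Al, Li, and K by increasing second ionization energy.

After 1 electron has been removed, what remains? O⁺ still has 5 valence electrons; Al⁺ still has 2 valence electrons; Li⁺ is the bare [He] core; K⁺ is the bare [Ar] core.
Usually core removal costs more than valence removal, but here the competition is close: a tightly held n=2 valence electron can cost more to remove than an n=3 core electron, so the actual values have to decide it.
Valence configurations: O⁺ [He]2s²2p³, Al⁺ [Ne]3s².
Tabulated IE_2 (kJ/mol): O 3388, Al 1817, Li 7298, K 3052.
Hence IE_2: Al < K < O < Li.

Al, K, O, Li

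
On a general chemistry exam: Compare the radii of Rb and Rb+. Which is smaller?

Rb+

Forming Rb+ removes 1 electron from Rb. Fewer electrons for the same nuclear charge means less shielding and a higher Z_eff on the remaining electrons, and for main-group metals the entire outer shell is lost.
A cation is smaller than its parent atom: Rb+ < Rb.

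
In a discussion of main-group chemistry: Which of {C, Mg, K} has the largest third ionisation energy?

Mg

Consider each +2 ion: C²⁺ still has 2 valence electrons; Mg²⁺ is the bare [Ne] core; K²⁺ is already 1 electron into the core.
Usually core removal costs more than valence removal, but here the competition is close: a tightly held n=2 valence electron can cost more to remove than an n=3 core electron, so the actual values have to decide it.
Approximate IE_3 values (kJ/mol): C 4620, Mg 7733, K 4420.
Putting it together, IE_3: K < C < Mg.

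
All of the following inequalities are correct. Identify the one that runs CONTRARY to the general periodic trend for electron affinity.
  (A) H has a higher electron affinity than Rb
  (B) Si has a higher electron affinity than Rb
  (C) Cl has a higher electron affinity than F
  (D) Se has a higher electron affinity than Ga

The general trend: electron affinity increases across a period and decreases down a group.
(A) H (period 1, group 1) vs Rb (period 5, group 1): the stated order agrees with the simple trend.
(B) Si (period 3, group 14) vs Rb (period 5, group 1): the stated order agrees with the simple trend.
(C) Cl (period 3, group 17) vs F (period 2, group 17): the stated order contradicts the simple trend.
(D) Se (period 4, group 16) vs Ga (period 4, group 13): the stated order agrees with the simple trend.
The exception is (C): F's small 2p subshell makes the incoming electron feel strong e⁻–e⁻ repulsion, so Cl actually releases more energy on gaining an electron.

(C)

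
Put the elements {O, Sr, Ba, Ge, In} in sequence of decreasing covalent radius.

Ba, Sr, In, Ge, O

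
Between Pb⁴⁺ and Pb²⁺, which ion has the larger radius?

Pb²⁺

Both ions have Z = 82 protons, but Pb⁴⁺ has lost more electrons, so its remaining electrons feel a larger effective nuclear charge per electron and are pulled in more tightly.
Higher positive charge → smaller ion, so Pb²⁺ > Pb⁴⁺.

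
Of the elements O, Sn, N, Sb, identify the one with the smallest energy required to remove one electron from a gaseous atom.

N is in period 2, group 15; O is in period 2, group 16; Sn is in period 5, group 14; Sb is in period 5, group 15.
First ionization energy rises across a period (greater Z_eff holds electrons more tightly) and falls down a group (valence electrons are farther from the nucleus).
Neither a single period nor a single group — weigh both effects.
Sb > Sn: Sb lies to the right of Sn in period 5, so the across-period effect alone puts Sb higher.
O > Sb: relative to Sb, both the across-period and down-group shifts push O's first ionization energy up.
N > O: this pair runs against the simple trend — see the exception note.
Note the exception: N has a higher first ionization energy than O, contrary to the simple trend — pairing an electron in O's 2p⁴ costs repulsion energy, so O ionizes more easily than half-filled N (2p³).
For reference (kJ/mol): N 1402, O 1314, Sn 709, Sb 831.
The smallest energy required to remove one electron from a gaseous atom among these belongs to Sn.

Sn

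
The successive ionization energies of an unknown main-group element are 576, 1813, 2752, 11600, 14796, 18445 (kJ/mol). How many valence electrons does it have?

3

Look for the largest jump between consecutive ionization energies: IE4/IE3 ≈ 4.2, far larger than any earlier ratio.
That jump marks the point where a core electron is being removed. So the atom has 3 valence electrons.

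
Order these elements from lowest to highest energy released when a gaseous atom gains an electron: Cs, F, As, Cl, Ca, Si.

Ca < Cs < As < Si < F < Cl

F is in period 2, group 17; Si is in period 3, group 14; Cl is in period 3, group 17; Ca is in period 4, group 2; As is in period 4, group 15; Cs is in period 6, group 1.
Electron affinity generally becomes more exothermic across a period toward the halogens and less exothermic down a group.
Here both period and group differ, so the two effects have to be weighed against each other.
Cs > Ca: this pair runs against the simple trend — see the exception note.
As > Cs: both effects reinforce here, so As is clearly the higher of the two.
Si > As: period and group pull opposite ways; the down-group shift dominates (134 vs 78 kJ/mol).
F > Si: relative to Si, both the across-period and down-group shifts push F's electron affinity up.
Cl > F: this pair runs against the simple trend — see the exception note.
Note the exception: Cs has a higher electron affinity than Ca, contrary to the simple trend — adding an electron to Ca (ns²) has to open a new, higher-energy np subshell, which is unfavourable.
Note the exception: Cl has a higher electron affinity than F, contrary to the simple trend — F's small 2p subshell makes the incoming electron feel strong e⁻–e⁻ repulsion, so Cl actually releases more energy on gaining an electron.
Tabulated electron affinity (kJ/mol): F 328, Si 134, Cl 349, Ca 2, As 78, Cs 46.
So from lowest to highest: Ca < Cs < As < Si < F < Cl.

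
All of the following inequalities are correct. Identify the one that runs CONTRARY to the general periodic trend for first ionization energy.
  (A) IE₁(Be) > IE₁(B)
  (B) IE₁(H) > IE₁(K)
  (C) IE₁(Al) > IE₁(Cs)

(A)

The general trend: first ionization energy increases across a period and decreases down a group.
(A) Be (period 2, group 2) vs B (period 2, group 13): the stated order contradicts the simple trend.
(B) H (period 1, group 1) vs K (period 4, group 1): the stated order agrees with the simple trend.
(C) Al (period 3, group 13) vs Cs (period 6, group 1): the stated order agrees with the simple trend.
The exception is (A): removing B's lone 2p electron is easier than breaking Be's filled 2s².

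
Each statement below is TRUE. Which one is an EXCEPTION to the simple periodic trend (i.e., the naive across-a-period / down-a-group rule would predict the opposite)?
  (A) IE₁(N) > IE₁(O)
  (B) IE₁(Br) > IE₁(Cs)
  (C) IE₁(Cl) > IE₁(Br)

(A)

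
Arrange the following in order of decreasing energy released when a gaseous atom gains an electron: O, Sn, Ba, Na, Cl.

Cl > O > Sn > Na > Ba

O is in period 2, group 16; Na is in period 3, group 1; Cl is in period 3, group 17; Sn is in period 5, group 14; Ba is in period 6, group 2.
EA tends to increase across a period and decrease down a group, though the pattern is less regular than for IE or radius.
Here both period and group differ, so the two effects have to be weighed against each other.
Na > Ba: the two effects oppose for this pair; the down-group effect wins (53 vs 14 kJ/mol).
Sn > Na: the two effects oppose for this pair; the across-period effect wins (107 vs 53 kJ/mol).
O > Sn: both effects reinforce here, so O is clearly the higher of the two.
Cl > O: period and group pull opposite ways; the across-period shift dominates (349 vs 141 kJ/mol).
Approximate values (kJ/mol): O 141, Na 53, Cl 349, Sn 107, Ba 14.
So from highest to lowest: Cl > O > Sn > Na > Ba.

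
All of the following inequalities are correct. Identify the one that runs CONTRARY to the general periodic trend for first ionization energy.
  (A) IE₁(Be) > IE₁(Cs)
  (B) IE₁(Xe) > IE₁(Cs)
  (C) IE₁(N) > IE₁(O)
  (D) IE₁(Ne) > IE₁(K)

(C)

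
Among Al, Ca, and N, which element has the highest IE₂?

N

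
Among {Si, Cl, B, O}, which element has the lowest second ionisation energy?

Si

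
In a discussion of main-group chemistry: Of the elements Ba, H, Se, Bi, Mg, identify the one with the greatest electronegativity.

H is in period 1, group 1; Mg is in period 3, group 2; Se is in period 4, group 16; Ba is in period 6, group 2; Bi is in period 6, group 15.
EN rises left→right (higher Z_eff, smaller atoms) and falls top→bottom (larger, more shielded atoms).
Here both period and group differ, so the two effects have to be weighed against each other.
Mg > Ba: Mg sits above Ba in group 2, so the down-group effect alone puts Mg higher.
Bi > Mg: the two effects oppose for this pair; the across-period effect wins (2.02 vs 1.31).
H > Bi: the two effects oppose for this pair; the down-group effect wins (2.20 vs 2.02).
Se > H: period and group pull opposite ways; the across-period shift dominates (2.55 vs 2.20).
Approximate values (Pauling): H 2.20, Mg 1.31, Se 2.55, Ba 0.89, Bi 2.02.
The greatest electronegativity among these belongs to Se.

Se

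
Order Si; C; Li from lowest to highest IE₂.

Si < C < Li

IE_2 is the cost of taking one more electron from the +1 cation: Si⁺ still has 3 valence electrons; C⁺ still has 3 valence electrons; Li⁺ is the bare [He] core.
Core electrons are held far more tightly than valence electrons, so Li tops the IE_2 order.
Valence configurations: Si⁺ [Ne]3s²3p¹, C⁺ [He]2s²2p¹.
The numbers (kJ/mol): Si 1577, C 2353, Li 7298.
Putting it together, IE_2: Si < C < Li.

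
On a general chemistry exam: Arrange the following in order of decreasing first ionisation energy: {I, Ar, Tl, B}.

Ar > I > B > Tl

B is in period 2, group 13; Ar is in period 3, group 18; I is in period 5, group 17; Tl is in period 6, group 13.
Removing the outermost electron gets harder across a period and easier down a group.
Neither a single period nor a single group — weigh both effects.
B > Tl: they share group 13; the group trend gives B the larger value.
I > B: period and group pull opposite ways; the across-period shift dominates (1008 vs 801 kJ/mol).
Ar > I: both effects reinforce here, so Ar is clearly the higher of the two.
Approximate values (kJ/mol): B 801, Ar 1521, I 1008, Tl 589.
So from highest to lowest: Ar > I > B > Tl.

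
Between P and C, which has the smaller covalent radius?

C

C is in period 2, group 14; P is in period 3, group 15.
Across a period the added protons contract the valence shell; down a group each new principal shell makes the atom larger.
These sit on a diagonal, where the across-period and down-group effects partly cancel.
P > C: the two effects oppose for this pair; the down-group effect wins (111 vs 75 pm).
For reference (pm): C 75, P 111.
So C has the smaller covalent radius (C < P).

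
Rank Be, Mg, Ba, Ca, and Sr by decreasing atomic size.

Be is in period 2, group 2; Mg is in period 3, group 2; Ca is in period 4, group 2; Sr is in period 5, group 2; Ba is in period 6, group 2.
Radius decreases left→right (rising Z_eff, same n) and increases top→bottom (higher n).
All are in group 2, so atomic radius increases down the group.
So from largest to smallest: Ba > Sr > Ca > Mg > Be.

Ba > Sr > Ca > Mg > Be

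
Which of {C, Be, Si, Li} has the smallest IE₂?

The second ionization energy removes an electron from the +1 ion. For each element: C⁺ still has 3 valence electrons; Be⁺ still has 1 valence electron; Si⁺ still has 3 valence electrons; Li⁺ is the bare [He] core.
Core electrons are held far more tightly than valence electrons, so Li tops the IE_2 order.
Valence configurations: C⁺ [He]2s²2p¹, Be⁺ [He]2s¹, Si⁺ [Ne]3s²3p¹.
Approximate IE_2 values (kJ/mol): C 2353, Be 1757, Si 1577, Li 7298.
So the second ionization energies run Si < Be < C < Li.

Si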